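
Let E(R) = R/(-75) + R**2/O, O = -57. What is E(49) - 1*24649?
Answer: -35185781/1425 ≈ -24692.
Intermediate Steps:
E(R) = -R**2/57 - R/75 (E(R) = R/(-75) + R**2/(-57) = R*(-1/75) + R**2*(-1/57) = -R/75 - R**2/57 = -R**2/57 - R/75)
E(49) - 1*24649 = (1/1425)*49*(-19 - 25*49) - 1*24649 = (1/1425)*49*(-19 - 1225) - 24649 = (1/1425)*49*(-1244) - 24649 = -60956/1425 - 24649 = -35185781/1425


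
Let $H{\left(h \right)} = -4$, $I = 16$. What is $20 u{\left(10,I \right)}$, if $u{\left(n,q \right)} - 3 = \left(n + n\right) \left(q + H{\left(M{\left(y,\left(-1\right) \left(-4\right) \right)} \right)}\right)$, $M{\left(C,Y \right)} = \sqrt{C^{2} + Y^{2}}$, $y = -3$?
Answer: $4860$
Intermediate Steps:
$u{\left(n,q \right)} = 3 + 2 n \left(-4 + q\right)$ ($u{\left(n,q \right)} = 3 + \left(n + n\right) \left(q - 4\right) = 3 + 2 n \left(-4 + q\right)$)
$20 u{\left(10,I \right)} = 20 \left(3 - 80 + 2 \cdot 10 \cdot 16\right) = 20 \left(3 - 80 + 320\right) = 20 \cdot 243 = 4860$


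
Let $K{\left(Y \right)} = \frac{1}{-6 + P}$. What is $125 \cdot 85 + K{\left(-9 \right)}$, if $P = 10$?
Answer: $\frac{42501}{4} \approx 10625.0$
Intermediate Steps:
$K{\left(Y \right)} = \frac{1}{4}$ ($K{\left(Y \right)} = \frac{1}{-6 + 10} = \frac{1}{4}$)
$125 \cdot 85 + K{\left(-9 \right)} = 125 \cdot 85 + \frac{1}{4} = 10625 + \frac{1}{4} = \frac{42501}{4}$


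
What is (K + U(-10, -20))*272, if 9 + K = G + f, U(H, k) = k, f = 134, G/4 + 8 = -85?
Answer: -72624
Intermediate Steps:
G = -372 (G = -32 + 4*(-85) = -32 - 340 = -372)
K = -247 (K = -9 + (-372 + 134) = -9 - 238 = -247)
(K + U(-10, -20))*272 = (-247 - 20)*272 = -267*272 = -72624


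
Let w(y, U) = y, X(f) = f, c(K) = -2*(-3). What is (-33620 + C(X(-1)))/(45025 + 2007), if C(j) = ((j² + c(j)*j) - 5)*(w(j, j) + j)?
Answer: -4200/5879 ≈ -0.71441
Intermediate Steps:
c(K) = 6
C(j) = 2*j*(-5 + j² + 6*j) (C(j) = ((j² + 6*j) - 5)*(j + j) = (-5 + j² + 6*j)*(2*j) = 2*j*(-5 + j² + 6*j))
(-33620 + C(X(-1)))/(45025 + 2007) = (-33620 + 2*(-1)*(-5 + (-1)² + 6*(-1)))/(45025 + 2007) = (-33620 + 2*(-1)*(-5 + 1 - 6))/47032 = (-33620 + 2*(-1)*(-10))*(1/47032) = (-33620 + 20)*(1/47032) = -33600*1/47032 = -4200/5879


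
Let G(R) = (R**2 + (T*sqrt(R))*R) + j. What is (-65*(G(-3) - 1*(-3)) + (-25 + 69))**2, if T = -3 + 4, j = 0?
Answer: 427621 - 287040*I*sqrt(3) ≈ 4.2762e+5 - 4.9717e+5*I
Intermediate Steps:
T = 1
G(R) = R**2 + R**(3/2) (G(R) = (R**2 + (1*sqrt(R))*R) + 0 = (R**2 + sqrt(R)*R) + 0 = (R**2 + R**(3/2)) + 0 = R**2 + R**(3/2))
(-65*(G(-3) - 1*(-3)) + (-25 + 69))**2 = (-65*(((-3)**2 + (-3)**(3/2)) - 1*(-3)) + (-25 + 69))**2 = (-65*((9 - 3*I*sqrt(3)) + 3) + 44)**2 = (-65*(12 - 3*I*sqrt(3)) + 44)**2 = ((-780 + 195*I*sqrt(3)) + 44)**2 = (-736 + 195*I*sqrt(3))**2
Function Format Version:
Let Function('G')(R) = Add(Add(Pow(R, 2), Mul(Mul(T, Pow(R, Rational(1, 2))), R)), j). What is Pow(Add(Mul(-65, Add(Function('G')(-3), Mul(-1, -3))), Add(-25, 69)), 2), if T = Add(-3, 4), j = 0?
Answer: Add(427621, Mul(-287040, I, Pow(3, Rational(1, 2)))) ≈ Add(4.2762e+5, Mul(-4.9717e+5, I))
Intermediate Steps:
T = 1
Function('G')(R) = Add(Pow(R, 2), Pow(R, Rational(3, 2))) (Function('G')(R) = Add(Add(Pow(R, 2), Mul(Mul(1, Pow(R, Rational(1, 2))), R)), 0) = Add(Add(Pow(R, 2), Mul(Pow(R, Rational(1, 2)), R)), 0) = Add(Add(Pow(R, 2), Pow(R, Rational(3, 2))), 0) = Add(Pow(R, 2), Pow(R, Rational(3, 2))))
Pow(Add(Mul(-65, Add(Function('G')(-3), Mul(-1, -3))), Add(-25, 69)), 2) = Pow(Add(Mul(-65, Add(Add(Pow(-3, 2), Pow(-3, Rational(3, 2))), Mul(-1, -3))), Add(-25, 69)), 2) = Pow(Add(Mul(-65, Add(Add(9, Mul(-3, I, Pow(3, Rational(1, 2)))), 3)), 44), 2) = Pow(Add(Mul(-65, Add(12, Mul(-3, I, Pow(3, Rational(1, 2))))), 44), 2) = Pow(Add(Add(-780, Mul(195, I, Pow(3, Rational(1, 2)))), 44), 2) = Pow(Add(-736, Mul(195, I, Pow(3, Rational(1, 2)))), 2)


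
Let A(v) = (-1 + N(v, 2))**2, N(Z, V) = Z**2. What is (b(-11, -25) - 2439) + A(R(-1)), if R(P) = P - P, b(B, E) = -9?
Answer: -2447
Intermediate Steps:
R(P) = 0
A(v) = (-1 + v**2)**2
(b(-11, -25) - 2439) + A(R(-1)) = (-9 - 2439) + (-1 + 0**2)**2 = -2448 + (-1 + 0)**2 = -2448 + (-1)**2 = -2448 + 1 = -2447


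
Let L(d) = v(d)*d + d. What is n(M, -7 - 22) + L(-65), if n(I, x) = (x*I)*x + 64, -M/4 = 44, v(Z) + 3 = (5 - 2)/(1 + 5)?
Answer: -295709/2 ≈ -1.4785e+5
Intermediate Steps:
v(Z) = -5/2 (v(Z) = -3 + (5 - 2)/(1 + 5) = -3 + 3/6 = -3 + 3*(⅙) = -3 + ½ = -5/2)
M = -176 (M = -4*44 = -176)
n(I, x) = 64 + I*x² (n(I, x) = (I*x)*x + 64 = I*x² + 64 = 64 + I*x²)
L(d) = -3*d/2 (L(d) = -5*d/2 + d = -3*d/2)
n(M, -7 - 22) + L(-65) = (64 - 176*(-7 - 22)²) - 3/2*(-65) = (64 - 176*(-29)²) + 195/2 = (64 - 176*841) + 195/2 = (64 - 148016) + 195/2 = -147952 + 195/2 = -295709/2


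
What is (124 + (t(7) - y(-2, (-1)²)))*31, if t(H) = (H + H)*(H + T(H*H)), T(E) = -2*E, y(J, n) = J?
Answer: -35588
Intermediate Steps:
t(H) = 2*H*(H - 2*H²) (t(H) = (H + H)*(H - 2*H*H) = (2*H)*(H - 2*H²) = 2*H*(H - 2*H²))
(124 + (t(7) - y(-2, (-1)²)))*31 = (124 + (7²*(2 - 4*7) - 1*(-2)))*31 = (124 + (49*(2 - 28) + 2))*31 = (124 + (49*(-26) + 2))*31 = (124 + (-1274 + 2))*31 = (124 - 1272)*31 = -1148*31 = -35588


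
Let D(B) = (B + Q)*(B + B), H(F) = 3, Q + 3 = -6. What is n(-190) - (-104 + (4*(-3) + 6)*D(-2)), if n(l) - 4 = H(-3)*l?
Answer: -198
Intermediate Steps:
Q = -9 (Q = -3 - 6 = -9)
n(l) = 4 + 3*l
D(B) = 2*B*(-9 + B) (D(B) = (B - 9)*(B + B) = (-9 + B)*(2*B) = 2*B*(-9 + B))
n(-190) - (-104 + (4*(-3) + 6)*D(-2)) = (4 + 3*(-190)) - (-104 + (4*(-3) + 6)*(2*(-2)*(-9 - 2))) = (4 - 570) - (-104 + (-12 + 6)*(2*(-2)*(-11))) = -566 - (-104 - 6*44) = -566 - (-104 - 264) = -566 - 1*(-368) = -566 + 368 = -198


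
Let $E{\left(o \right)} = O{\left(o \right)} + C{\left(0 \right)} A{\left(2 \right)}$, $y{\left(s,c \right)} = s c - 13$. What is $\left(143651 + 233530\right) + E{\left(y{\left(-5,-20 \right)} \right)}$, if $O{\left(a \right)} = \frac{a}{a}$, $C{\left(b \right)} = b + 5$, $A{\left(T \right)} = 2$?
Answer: $377192$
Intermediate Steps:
$C{\left(b \right)} = 5 + b$
$O{\left(a \right)} = 1$
$y{\left(s,c \right)} = -13 + c s$ ($y{\left(s,c \right)} = c s - 13 = -13 + c s$)
$E{\left(o \right)} = 11$ ($E{\left(o \right)} = 1 + \left(5 + 0\right) 2 = 1 + 5 \cdot 2 = 1 + 10 = 11$)
$\left(143651 + 233530\right) + E{\left(y{\left(-5,-20 \right)} \right)} = \left(143651 + 233530\right) + 11 = 377181 + 11 = 377192$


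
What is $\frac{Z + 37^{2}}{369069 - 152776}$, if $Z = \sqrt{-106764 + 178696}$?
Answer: $\frac{1369}{216293} + \frac{2 \sqrt{367}}{30899} \approx 0.0075694$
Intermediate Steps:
$Z = 14 \sqrt{367}$ ($Z = \sqrt{71932} = 14 \sqrt{367} \approx 268.2$)
$\frac{Z + 37^{2}}{369069 - 152776} = \frac{14 \sqrt{367} + 37^{2}}{369069 - 152776} = \frac{14 \sqrt{367} + 1369}{216293} = \left(1369 + 14 \sqrt{367}\right) \frac{1}{216293} = \frac{1369}{216293} + \frac{2 \sqrt{367}}{30899}$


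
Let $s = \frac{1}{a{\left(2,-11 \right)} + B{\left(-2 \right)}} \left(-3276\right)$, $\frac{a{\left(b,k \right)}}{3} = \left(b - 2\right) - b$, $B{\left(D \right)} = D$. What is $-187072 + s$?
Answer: $- \frac{373325}{2} \approx -1.8666 \cdot 10^{5}$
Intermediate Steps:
$a{\left(b,k \right)} = -6$ ($a{\left(b,k \right)} = 3 \left(\left(b - 2\right) - b\right) = 3 \left(\left(-2 + b\right) - b\right) = 3 \left(-2\right) = -6$)
$s = \frac{819}{2}$ ($s = \frac{1}{-6 - 2} \left(-3276\right) = \frac{1}{-8} \left(-3276\right) = \left(- \frac{1}{8}\right) \left(-3276\right) = \frac{819}{2} \approx 409.5$)
$-187072 + s = -187072 + \frac{819}{2} = - \frac{373325}{2}$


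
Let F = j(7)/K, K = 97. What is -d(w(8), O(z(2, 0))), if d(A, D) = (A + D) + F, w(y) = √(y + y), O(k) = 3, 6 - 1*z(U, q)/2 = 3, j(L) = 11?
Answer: -690/97 ≈ -7.1134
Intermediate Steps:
z(U, q) = 6 (z(U, q) = 12 - 2*3 = 12 - 6 = 6)
F = 11/97 ≈ 0.11340
w(y) = √2*√y (w(y) = √(2*y) = √2*√y)
d(A, D) = 11/97 + A + D (d(A, D) = (A + D) + 11/97 = 11/97 + A + D)
-d(w(8), O(z(2, 0))) = -(11/97 + √2*√8 + 3) = -(11/97 + √2*(2*√2) + 3) = -(11/97 + 4 + 3) = -1*690/97 = -690/97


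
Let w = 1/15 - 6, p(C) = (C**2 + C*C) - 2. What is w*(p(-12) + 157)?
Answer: -39427/15 ≈ -2628.5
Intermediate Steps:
p(C) = -2 + 2*C**2 (p(C) = (C**2 + C**2) - 2 = 2*C**2 - 2 = -2 + 2*C**2)
w = -89/15 (w = 1/15 - 6 = -89/15 ≈ -5.9333)
w*(p(-12) + 157) = -89*((-2 + 2*(-12)**2) + 157)/15 = -89*((-2 + 2*144) + 157)/15 = -89*((-2 + 288) + 157)/15 = -89*(286 + 157)/15 = -89/15*443 = -39427/15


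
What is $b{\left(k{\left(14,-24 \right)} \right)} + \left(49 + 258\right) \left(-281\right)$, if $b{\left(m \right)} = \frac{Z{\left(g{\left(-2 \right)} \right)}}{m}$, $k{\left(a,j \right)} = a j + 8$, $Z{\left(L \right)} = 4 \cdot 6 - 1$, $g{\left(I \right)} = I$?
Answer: $- \frac{28295599}{328} \approx -86267.0$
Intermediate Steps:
$Z{\left(L \right)} = 23$ ($Z{\left(L \right)} = 24 - 1 = 23$)
$k{\left(a,j \right)} = 8 + a j$
$b{\left(m \right)} = \frac{23}{m}$
$b{\left(k{\left(14,-24 \right)} \right)} + \left(49 + 258\right) \left(-281\right) = \frac{23}{8 + 14 \left(-24\right)} + \left(49 + 258\right) \left(-281\right) = \frac{23}{8 - 336} + 307 \left(-281\right) = \frac{23}{-328} - 86267 = 23 \left(- \frac{1}{328}\right) - 86267 = - \frac{23}{328} - 86267 = - \frac{28295599}{328}$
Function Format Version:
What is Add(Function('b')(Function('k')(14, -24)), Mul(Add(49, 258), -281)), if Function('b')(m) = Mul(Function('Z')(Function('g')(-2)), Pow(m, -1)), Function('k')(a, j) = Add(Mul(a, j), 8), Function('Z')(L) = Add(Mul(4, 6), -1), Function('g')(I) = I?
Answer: Rational(-28295599, 328) ≈ -86267.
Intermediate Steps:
Function('Z')(L) = 23 (Function('Z')(L) = Add(24, -1) = 23)
Function('k')(a, j) = Add(8, Mul(a, j))
Function('b')(m) = Mul(23, Pow(m, -1))
Add(Function('b')(Function('k')(14, -24)), Mul(Add(49, 258), -281)) = Add(Mul(23, Pow(Add(8, Mul(14, -24)), -1)), Mul(Add(49, 258), -281)) = Add(Mul(23, Pow(Add(8, -336), -1)), Mul(307, -281)) = Add(Mul(23, Pow(-328, -1)), -86267) = Add(Mul(23, Rational(-1, 328)), -86267) = Add(Rational(-23, 328), -86267) = Rational(-28295599, 328)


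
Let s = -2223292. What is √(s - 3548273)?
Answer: 3*I*√641285 ≈ 2402.4*I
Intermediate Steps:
√(s - 3548273) = √(-2223292 - 3548273) = √(-5771565) = 3*I*√641285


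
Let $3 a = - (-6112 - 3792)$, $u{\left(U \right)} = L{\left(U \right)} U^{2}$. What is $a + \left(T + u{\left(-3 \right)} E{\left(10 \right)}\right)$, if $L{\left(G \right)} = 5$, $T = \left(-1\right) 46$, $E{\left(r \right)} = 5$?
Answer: $\frac{10441}{3} \approx 3480.3$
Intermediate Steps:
$T = -46$
$u{\left(U \right)} = 5 U^{2}$
$a = \frac{9904}{3}$ ($a = \frac{\left(-1\right) \left(-6112 - 3792\right)}{3} = \frac{\left(-1\right) \left(-9904\right)}{3} = \frac{1}{3} \cdot 9904 = \frac{9904}{3} \approx 3301.3$)
$a + \left(T + u{\left(-3 \right)} E{\left(10 \right)}\right) = \frac{9904}{3} - \left(46 - 5 \left(-3\right)^{2} \cdot 5\right) = \frac{9904}{3} - \left(46 - 5 \cdot 9 \cdot 5\right) = \frac{9904}{3} + \left(-46 + 45 \cdot 5\right) = \frac{9904}{3} + \left(-46 + 225\right) = \frac{9904}{3} + 179 = \frac{10441}{3}$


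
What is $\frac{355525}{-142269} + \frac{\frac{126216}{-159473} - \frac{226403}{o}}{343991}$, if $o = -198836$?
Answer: $- \frac{3877923449410957786133}{1551813554740611754812} \approx -2.499$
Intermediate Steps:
$\frac{355525}{-142269} + \frac{\frac{126216}{-159473} - \frac{226403}{o}}{343991} = \frac{355525}{-142269} + \frac{\frac{126216}{-159473} - \frac{226403}{-198836}}{343991} = 355525 \left(- \frac{1}{142269}\right) + \left(126216 \left(- \frac{1}{159473}\right) - - \frac{226403}{198836}\right) \frac{1}{343991} = - \frac{355525}{142269} + \left(- \frac{126216}{159473} + \frac{226403}{198836}\right) \frac{1}{343991} = - \frac{355525}{142269} + \frac{11008881043}{31708973428} \cdot \frac{1}{343991} = - \frac{355525}{142269} + \frac{11008881043}{10907601478471148} = - \frac{3877923449410957786133}{1551813554740611754812}$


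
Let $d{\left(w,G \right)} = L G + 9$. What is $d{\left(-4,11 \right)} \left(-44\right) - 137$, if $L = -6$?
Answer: $2371$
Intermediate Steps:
$d{\left(w,G \right)} = 9 - 6 G$ ($d{\left(w,G \right)} = - 6 G + 9 = 9 - 6 G$)
$d{\left(-4,11 \right)} \left(-44\right) - 137 = \left(9 - 66\right) \left(-44\right) - 137 = \left(-57\right) \left(-44\right) - 137 = 2508 - 137 = 2371$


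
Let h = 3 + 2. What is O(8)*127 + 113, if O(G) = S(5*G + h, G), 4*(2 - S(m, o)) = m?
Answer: -4247/4 ≈ -1061.8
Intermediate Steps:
h = 5
S(m, o) = 2 - m/4
O(G) = 3/4 - 5*G/4 (O(G) = 2 - (5*G + 5)/4 = 2 - (5 + 5*G)/4 = 2 + (-5/4 - 5*G/4) = 3/4 - 5*G/4)
O(8)*127 + 113 = (3/4 - 5/4*8)*127 + 113 = (3/4 - 10)*127 + 113 = -37/4*127 + 113 = -4699/4 + 113 = -4247/4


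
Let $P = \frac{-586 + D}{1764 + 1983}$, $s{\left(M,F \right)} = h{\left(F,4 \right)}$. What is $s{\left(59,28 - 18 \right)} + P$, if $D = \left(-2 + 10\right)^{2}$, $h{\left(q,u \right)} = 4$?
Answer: $\frac{4822}{1249} \approx 3.8607$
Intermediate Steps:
$D = 64$ ($D = 8^{2} = 64$)
$s{\left(M,F \right)} = 4$
$P = - \frac{174}{1249}$ ($P = \frac{-586 + 64}{1764 + 1983} = - \frac{522}{3747} = \left(-522\right) \frac{1}{3747} = - \frac{174}{1249} \approx -0.13931$)
$s{\left(59,28 - 18 \right)} + P = 4 - \frac{174}{1249} = \frac{4822}{1249}$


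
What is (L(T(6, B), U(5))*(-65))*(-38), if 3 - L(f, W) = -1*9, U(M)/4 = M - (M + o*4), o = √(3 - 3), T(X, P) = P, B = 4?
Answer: 29640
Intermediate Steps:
o = 0 (o = √0 = 0)
U(M) = 0 (U(M) = 4*(M - (M + 0*4)) = 4*(M - (M + 0)) = 4*(M - M) = 4*0 = 0)
L(f, W) = 12 (L(f, W) = 3 - (-1)*9 = 3 - 1*(-9) = 3 + 9 = 12)
(L(T(6, B), U(5))*(-65))*(-38) = (12*(-65))*(-38) = -780*(-38) = 29640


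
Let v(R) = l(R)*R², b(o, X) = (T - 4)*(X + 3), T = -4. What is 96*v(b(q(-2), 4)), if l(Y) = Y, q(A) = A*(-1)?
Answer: -16859136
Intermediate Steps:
q(A) = -A
b(o, X) = -24 - 8*X (b(o, X) = (-4 - 4)*(X + 3) = -8*(3 + X) = -24 - 8*X)
v(R) = R³ (v(R) = R*R² = R³)
96*v(b(q(-2), 4)) = 96*(-24 - 8*4)³ = 96*(-24 - 32)³ = 96*(-56)³ = 96*(-175616) = -16859136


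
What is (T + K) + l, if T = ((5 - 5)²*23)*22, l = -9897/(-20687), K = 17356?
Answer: 359053469/20687 ≈ 17356.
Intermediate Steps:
l = 9897/20687 (l = -9897*(-1/20687) = 9897/20687 ≈ 0.47842)
T = 0 (T = (0²*23)*22 = (0*23)*22 = 0*22 = 0)
(T + K) + l = (0 + 17356) + 9897/20687 = 17356 + 9897/20687 = 359053469/20687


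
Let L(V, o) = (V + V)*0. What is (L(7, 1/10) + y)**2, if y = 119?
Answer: 14161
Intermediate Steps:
L(V, o) = 0 (L(V, o) = (2*V)*0 = 0)
(L(7, 1/10) + y)**2 = (0 + 119)**2 = 119**2 = 14161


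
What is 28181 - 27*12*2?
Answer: 27533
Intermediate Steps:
28181 - 27*12*2 = 28181 - 324*2 = 28181 - 648 = 27533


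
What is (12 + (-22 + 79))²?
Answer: 4761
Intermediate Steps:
(12 + (-22 + 79))² = (12 + 57)² = 69² = 4761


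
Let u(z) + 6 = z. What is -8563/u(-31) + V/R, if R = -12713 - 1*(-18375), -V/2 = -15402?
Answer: 24811727/104747 ≈ 236.87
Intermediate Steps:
V = 30804 (V = -2*(-15402) = 30804)
u(z) = -6 + z
R = 5662 (R = -12713 + 18375 = 5662)
-8563/u(-31) + V/R = -8563/(-6 - 31) + 30804/5662 = -8563/(-37) + 30804*(1/5662) = -8563*(-1/37) + 15402/2831 = 8563/37 + 15402/2831 = 24811727/104747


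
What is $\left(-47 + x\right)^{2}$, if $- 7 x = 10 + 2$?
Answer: $\frac{116281}{49} \approx 2373.1$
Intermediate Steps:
$x = - \frac{12}{7}$ ($x = - \frac{10 + 2}{7} = \left(- \frac{1}{7}\right) 12 = - \frac{12}{7} \approx -1.7143$)
$\left(-47 + x\right)^{2} = \left(-47 - \frac{12}{7}\right)^{2} = \left(- \frac{341}{7}\right)^{2} = \frac{116281}{49}$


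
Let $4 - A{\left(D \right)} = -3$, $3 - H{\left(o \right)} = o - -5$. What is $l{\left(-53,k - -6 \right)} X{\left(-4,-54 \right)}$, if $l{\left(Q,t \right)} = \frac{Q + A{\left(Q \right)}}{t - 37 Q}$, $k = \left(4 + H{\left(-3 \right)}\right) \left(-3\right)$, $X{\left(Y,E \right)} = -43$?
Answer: $\frac{989}{976} \approx 1.0133$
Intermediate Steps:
$H{\left(o \right)} = -2 - o$ ($H{\left(o \right)} = 3 - \left(o - -5\right) = 3 - \left(o + 5\right) = 3 - \left(5 + o\right) = -2 - o$)
$A{\left(D \right)} = 7$ ($A{\left(D \right)} = 4 - -3 = 4 + 3 = 7$)
$k = -15$ ($k = \left(4 - -1\right) \left(-3\right) = \left(4 + \left(-2 + 3\right)\right) \left(-3\right) = \left(4 + 1\right) \left(-3\right) = 5 \left(-3\right) = -15$)
$l{\left(Q,t \right)} = \frac{7 + Q}{t - 37 Q}$ ($l{\left(Q,t \right)} = \frac{Q + 7}{t - 37 Q} = \frac{7 + Q}{t - 37 Q}$)
$l{\left(-53,k - -6 \right)} X{\left(-4,-54 \right)} = \frac{7 - 53}{\left(-15 - -6\right) - -1961} \left(-43\right) = \frac{1}{\left(-15 + 6\right) + 1961} \left(-46\right) \left(-43\right) = \frac{1}{-9 + 1961} \left(-46\right) \left(-43\right) = \frac{1}{1952} \left(-46\right) \left(-43\right) = \left(- \frac{23}{976}\right) \left(-43\right) = \frac{989}{976}$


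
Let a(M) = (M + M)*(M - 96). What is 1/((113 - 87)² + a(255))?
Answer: 1/81766 ≈ 1.2230e-5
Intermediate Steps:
a(M) = 2*M*(-96 + M) (a(M) = (2*M)*(-96 + M) = 2*M*(-96 + M))
1/((113 - 87)² + a(255)) = 1/((113 - 87)² + 2*255*(-96 + 255)) = 1/(26² + 2*255*159) = 1/(676 + 81090) = 1/81766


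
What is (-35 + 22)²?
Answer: 169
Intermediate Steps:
(-35 + 22)² = (-13)² = 169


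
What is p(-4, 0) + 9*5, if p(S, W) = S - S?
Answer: 45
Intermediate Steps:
p(S, W) = 0
p(-4, 0) + 9*5 = 0 + 9*5 = 0 + 45 = 45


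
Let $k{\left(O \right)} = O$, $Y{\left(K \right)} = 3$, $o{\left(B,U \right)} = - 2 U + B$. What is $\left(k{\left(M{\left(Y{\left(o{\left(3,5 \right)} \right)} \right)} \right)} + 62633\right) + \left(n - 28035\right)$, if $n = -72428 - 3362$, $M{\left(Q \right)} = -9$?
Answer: $-41201$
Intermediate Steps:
$o{\left(B,U \right)} = B - 2 U$
$n = -75790$ ($n = -72428 - 3362 = -75790$)
$\left(k{\left(M{\left(Y{\left(o{\left(3,5 \right)} \right)} \right)} \right)} + 62633\right) + \left(n - 28035\right) = \left(-9 + 62633\right) - 103825 = 62624 - 103825 = -41201$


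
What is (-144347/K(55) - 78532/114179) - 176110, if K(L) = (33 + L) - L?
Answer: -680050089439/3767907 ≈ -1.8048e+5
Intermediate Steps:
K(L) = 33
(-144347/K(55) - 78532/114179) - 176110 = (-144347/33 - 78532/114179) - 176110 = -16483987669/3767907 - 176110 = -680050089439/3767907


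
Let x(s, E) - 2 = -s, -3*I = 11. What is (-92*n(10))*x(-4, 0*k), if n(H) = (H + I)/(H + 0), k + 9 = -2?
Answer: -1748/5 ≈ -349.60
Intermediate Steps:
k = -11 (k = -9 - 2 = -11)
I = -11/3 (I = -⅓*11 = -11/3 ≈ -3.6667)
n(H) = (-11/3 + H)/H (n(H) = (H - 11/3)/(H + 0) = (-11/3 + H)/H)
x(s, E) = 2 - s
(-92*n(10))*x(-4, 0*k) = (-92*(-11/3 + 10)/10)*(2 - 1*(-4)) = (-46*19/(5*3))*(2 + 4) = -92*19/30*6 = -874/15*6 = -1748/5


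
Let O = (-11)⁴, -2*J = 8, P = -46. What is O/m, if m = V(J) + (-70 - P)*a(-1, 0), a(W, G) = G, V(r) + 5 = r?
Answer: -14641/9 ≈ -1626.8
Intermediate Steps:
J = -4 (J = -½*8 = -4)
V(r) = -5 + r
O = 14641
m = -9 (m = (-5 - 4) + (-70 - 1*(-46))*0 = -9 + (-70 + 46)*0 = -9 - 24*0 = -9 + 0 = -9)
O/m = 14641/(-9) = 14641*(-⅑) = -14641/9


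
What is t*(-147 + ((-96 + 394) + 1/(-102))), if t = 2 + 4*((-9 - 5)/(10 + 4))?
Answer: -15401/51 ≈ -301.98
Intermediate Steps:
t = -2 (t = 2 + 4*(-14/14) = 2 + 4*(-14*1/14) = 2 + 4*(-1) = 2 - 4 = -2)
t*(-147 + ((-96 + 394) + 1/(-102))) = -2*(-147 + ((-96 + 394) + 1/(-102))) = -2*(-147 + (298 - 1/102)) = -2*(-147 + 30395/102) = -2*15401/102 = -15401/51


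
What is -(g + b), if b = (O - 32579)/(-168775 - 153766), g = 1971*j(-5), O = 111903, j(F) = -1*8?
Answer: 5085905812/322541 ≈ 15768.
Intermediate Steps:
j(F) = -8
g = -15768 (g = 1971*(-8) = -15768)
b = -79324/322541 (b = (111903 - 32579)/(-168775 - 153766) = 79324/(-322541) = 79324*(-1/322541) = -79324/322541 ≈ -0.24593)
-(g + b) = -(-15768 - 79324/322541) = -1*(-5085905812/322541) = 5085905812/322541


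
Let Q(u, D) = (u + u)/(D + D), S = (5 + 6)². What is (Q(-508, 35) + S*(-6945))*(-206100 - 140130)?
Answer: 2036703722418/7 ≈ 2.9096e+11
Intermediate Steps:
S = 121 (S = 11² = 121)
Q(u, D) = u/D (Q(u, D) = (2*u)/((2*D)) = (2*u)*(1/(2*D)) = u/D)
(Q(-508, 35) + S*(-6945))*(-206100 - 140130) = (-508/35 + 121*(-6945))*(-206100 - 140130) = (-508*1/35 - 840345)*(-346230) = (-508/35 - 840345)*(-346230) = -29412583/35*(-346230) = 2036703722418/7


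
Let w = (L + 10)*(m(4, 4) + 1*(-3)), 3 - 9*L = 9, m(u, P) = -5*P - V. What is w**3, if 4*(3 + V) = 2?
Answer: -189119224/27 ≈ -7.0044e+6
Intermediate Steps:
V = -5/2 (V = -3 + (1/4)*2 = -3 + 1/2 = -5/2 ≈ -2.5000)
m(u, P) = 5/2 - 5*P (m(u, P) = -5*P - 1*(-5/2) = -5*P + 5/2 = 5/2 - 5*P)
L = -2/3 (L = 1/3 - 1/9*9 = 1/3 - 1 = -2/3 ≈ -0.66667)
w = -574/3 (w = (-2/3 + 10)*((5/2 - 5*4) + 1*(-3)) = 28*((5/2 - 20) - 3)/3 = 28*(-35/2 - 3)/3 = (28/3)*(-41/2) = -574/3 ≈ -191.33)
w**3 = (-574/3)**3 = -189119224/27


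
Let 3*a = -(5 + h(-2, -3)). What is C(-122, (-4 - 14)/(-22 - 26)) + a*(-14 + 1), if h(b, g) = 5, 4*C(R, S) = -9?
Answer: 493/12 ≈ 41.083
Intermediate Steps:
C(R, S) = -9/4 (C(R, S) = (¼)*(-9) = -9/4)
a = -10/3 (a = (-(5 + 5))/3 = (-1*10)/3 = (⅓)*(-10) = -10/3 ≈ -3.3333)
C(-122, (-4 - 14)/(-22 - 26)) + a*(-14 + 1) = -9/4 - 10*(-14 + 1)/3 = -9/4 - 10/3*(-13) = -9/4 + 130/3 = 493/12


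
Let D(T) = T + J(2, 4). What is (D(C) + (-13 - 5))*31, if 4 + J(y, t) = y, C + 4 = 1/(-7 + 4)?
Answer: -2263/3 ≈ -754.33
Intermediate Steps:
C = -13/3 (C = -4 + 1/(-7 + 4) = -4 + 1/(-3) = -4 - ⅓ = -13/3 ≈ -4.3333)
J(y, t) = -4 + y
D(T) = -2 + T (D(T) = T + (-4 + 2) = T - 2 = -2 + T)
(D(C) + (-13 - 5))*31 = ((-2 - 13/3) + (-13 - 5))*31 = (-19/3 - 18)*31 = -73/3*31 = -2263/3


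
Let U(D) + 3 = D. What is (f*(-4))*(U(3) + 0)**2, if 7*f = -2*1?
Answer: 0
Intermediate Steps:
U(D) = -3 + D
f = -2/7 (f = (-2*1)/7 = (1/7)*(-2) = -2/7 ≈ -0.28571)
(f*(-4))*(U(3) + 0)**2 = (-2/7*(-4))*((-3 + 3) + 0)**2 = 8*(0 + 0)**2/7 = (8/7)*0**2 = (8/7)*0 = 0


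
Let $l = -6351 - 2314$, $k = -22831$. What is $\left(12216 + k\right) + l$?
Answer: $-19280$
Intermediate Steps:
$l = -8665$
$\left(12216 + k\right) + l = \left(12216 - 22831\right) - 8665 = -10615 - 8665 = -19280$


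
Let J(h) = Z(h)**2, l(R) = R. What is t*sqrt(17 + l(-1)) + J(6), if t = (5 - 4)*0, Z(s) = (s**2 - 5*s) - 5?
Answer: 1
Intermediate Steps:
Z(s) = -5 + s**2 - 5*s
J(h) = (-5 + h**2 - 5*h)**2
t = 0 (t = 1*0 = 0)
t*sqrt(17 + l(-1)) + J(6) = 0*sqrt(17 - 1) + (5 - 1*6**2 + 5*6)**2 = 0*sqrt(16) + (5 - 1*36 + 30)**2 = 0*4 + (5 - 36 + 30)**2 = 0 + (-1)**2 = 0 + 1 = 1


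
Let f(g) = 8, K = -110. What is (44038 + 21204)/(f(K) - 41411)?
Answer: -65242/41403 ≈ -1.5758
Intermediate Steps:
(44038 + 21204)/(f(K) - 41411) = (44038 + 21204)/(8 - 41411) = 65242/(-41403) = 65242*(-1/41403) = -65242/41403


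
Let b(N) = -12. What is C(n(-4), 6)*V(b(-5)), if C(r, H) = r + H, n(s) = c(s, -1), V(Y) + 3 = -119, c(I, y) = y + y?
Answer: -488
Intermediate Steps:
c(I, y) = 2*y
V(Y) = -122 (V(Y) = -3 - 119 = -122)
n(s) = -2 (n(s) = 2*(-1) = -2)
C(r, H) = H + r
C(n(-4), 6)*V(b(-5)) = (6 - 2)*(-122) = 4*(-122) = -488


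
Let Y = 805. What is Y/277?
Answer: 805/277 ≈ 2.9061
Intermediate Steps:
Y/277 = 805/277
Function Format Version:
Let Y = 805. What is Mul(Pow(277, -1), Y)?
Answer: Rational(805, 277) ≈ 2.9061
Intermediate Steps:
Mul(Pow(277, -1), Y) = Mul(Pow(277, -1), 805) = Mul(Rational(1, 277), 805) = Rational(805, 277)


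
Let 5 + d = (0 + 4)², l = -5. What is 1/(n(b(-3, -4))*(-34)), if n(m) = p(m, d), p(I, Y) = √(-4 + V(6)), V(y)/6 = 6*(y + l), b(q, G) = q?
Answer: -√2/272 ≈ -0.0051993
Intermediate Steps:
d = 11 (d = -5 + (0 + 4)² = -5 + 4² = -5 + 16 = 11)
V(y) = -180 + 36*y (V(y) = 6*(6*(y - 5)) = 6*(6*(-5 + y)) = 6*(-30 + 6*y) = -180 + 36*y)
p(I, Y) = 4*√2 (p(I, Y) = √(-4 + (-180 + 36*6)) = √(-4 + (-180 + 216)) = √(-4 + 36) = √32 = 4*√2)
n(m) = 4*√2
1/(n(b(-3, -4))*(-34)) = 1/((4*√2)*(-34)) = 1/(-136*√2) = -√2/272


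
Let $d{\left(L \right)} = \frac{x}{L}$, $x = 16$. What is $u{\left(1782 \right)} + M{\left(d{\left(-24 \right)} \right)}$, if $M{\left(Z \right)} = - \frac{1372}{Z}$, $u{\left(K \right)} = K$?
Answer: $3840$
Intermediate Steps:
$d{\left(L \right)} = \frac{16}{L}$
$u{\left(1782 \right)} + M{\left(d{\left(-24 \right)} \right)} = 1782 - \frac{1372}{16 \frac{1}{-24}} = 1782 - \frac{1372}{16 \left(- \frac{1}{24}\right)} = 1782 - \frac{1372}{- \frac{2}{3}} = 1782 - -2058 = 1782 + 2058 = 3840$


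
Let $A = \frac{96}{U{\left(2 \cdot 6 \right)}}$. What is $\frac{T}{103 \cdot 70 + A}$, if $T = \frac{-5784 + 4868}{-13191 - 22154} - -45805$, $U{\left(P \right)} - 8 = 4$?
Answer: $\frac{539659547}{85040070} \approx 6.3459$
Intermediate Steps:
$U{\left(P \right)} = 12$ ($U{\left(P \right)} = 8 + 4 = 12$)
$A = 8$ ($A = \frac{96}{12} = 96 \cdot \frac{1}{12} = 8$)
$T = \frac{1618978641}{35345}$ ($T = - \frac{916}{-35345} + 45805 = \left(-916\right) \left(- \frac{1}{35345}\right) + 45805 = \frac{916}{35345} + 45805 = \frac{1618978641}{35345} \approx 45805.0$)
$\frac{T}{103 \cdot 70 + A} = \frac{1618978641}{35345 \left(103 \cdot 70 + 8\right)} = \frac{1618978641}{35345 \left(7210 + 8\right)} = \frac{1618978641}{35345 \cdot 7218} = \frac{1618978641}{35345} \cdot \frac{1}{7218} = \frac{539659547}{85040070}$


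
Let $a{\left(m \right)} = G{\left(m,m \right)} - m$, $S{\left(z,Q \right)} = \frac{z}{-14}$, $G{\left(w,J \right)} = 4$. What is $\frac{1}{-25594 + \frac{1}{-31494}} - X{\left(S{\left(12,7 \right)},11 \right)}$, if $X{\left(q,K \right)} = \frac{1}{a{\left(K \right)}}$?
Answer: $\frac{805836979}{5642402059} \approx 0.14282$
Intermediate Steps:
$S{\left(z,Q \right)} = - \frac{z}{14}$ ($S{\left(z,Q \right)} = z \left(- \frac{1}{14}\right) = - \frac{z}{14}$)
$a{\left(m \right)} = 4 - m$
$X{\left(q,K \right)} = \frac{1}{4 - K}$
$\frac{1}{-25594 + \frac{1}{-31494}} - X{\left(S{\left(12,7 \right)},11 \right)} = \frac{1}{-25594 + \frac{1}{-31494}} - - \frac{1}{-4 + 11} = \frac{1}{-25594 - \frac{1}{31494}} - - \frac{1}{7} = \frac{1}{- \frac{806057437}{31494}} - \left(-1\right) \frac{1}{7} = - \frac{31494}{806057437} - - \frac{1}{7} = - \frac{31494}{806057437} + \frac{1}{7} = \frac{805836979}{5642402059}$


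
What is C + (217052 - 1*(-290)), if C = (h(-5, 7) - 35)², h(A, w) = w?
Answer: 218126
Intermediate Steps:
C = 784 (C = (7 - 35)² = (-28)² = 784)
C + (217052 - 1*(-290)) = 784 + (217052 - 1*(-290)) = 784 + (217052 + 290) = 784 + 217342 = 218126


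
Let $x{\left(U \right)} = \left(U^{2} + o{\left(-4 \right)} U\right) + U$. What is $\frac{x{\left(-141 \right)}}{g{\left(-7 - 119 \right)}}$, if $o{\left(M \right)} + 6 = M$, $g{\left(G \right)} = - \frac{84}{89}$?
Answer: $- \frac{313725}{14} \approx -22409.0$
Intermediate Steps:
$g{\left(G \right)} = - \frac{84}{89}$ ($g{\left(G \right)} = \left(-84\right) \frac{1}{89} = - \frac{84}{89}$)
$o{\left(M \right)} = -6 + M$
$x{\left(U \right)} = U^{2} - 9 U$ ($x{\left(U \right)} = \left(U^{2} + \left(-6 - 4\right) U\right) + U = \left(U^{2} - 10 U\right) + U = U^{2} - 9 U$)
$\frac{x{\left(-141 \right)}}{g{\left(-7 - 119 \right)}} = \frac{\left(-141\right) \left(-9 - 141\right)}{- \frac{84}{89}} = \left(-141\right) \left(-150\right) \left(- \frac{89}{84}\right) = 21150 \left(- \frac{89}{84}\right) = - \frac{313725}{14}$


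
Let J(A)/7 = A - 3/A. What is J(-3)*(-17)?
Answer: 238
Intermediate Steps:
J(A) = -21/A + 7*A (J(A) = 7*(A - 3/A) = -21/A + 7*A)
J(-3)*(-17) = (-21/(-3) + 7*(-3))*(-17) = (-21*(-⅓) - 21)*(-17) = (7 - 21)*(-17) = -14*(-17) = 238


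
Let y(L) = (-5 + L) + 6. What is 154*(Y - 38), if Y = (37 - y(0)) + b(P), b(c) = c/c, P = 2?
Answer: -154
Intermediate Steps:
y(L) = 1 + L
b(c) = 1
Y = 37 (Y = (37 - (1 + 0)) + 1 = (37 - 1*1) + 1 = (37 - 1) + 1 = 36 + 1 = 37)
154*(Y - 38) = 154*(37 - 38) = 154*(-1) = -154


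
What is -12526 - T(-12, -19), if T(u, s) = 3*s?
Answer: -12469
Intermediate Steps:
-12526 - T(-12, -19) = -12526 - 3*(-19) = -12526 - 1*(-57) = -12526 + 57 = -12469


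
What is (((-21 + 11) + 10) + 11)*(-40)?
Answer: -440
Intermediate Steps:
(((-21 + 11) + 10) + 11)*(-40) = ((-10 + 10) + 11)*(-40) = (0 + 11)*(-40) = 11*(-40) = -440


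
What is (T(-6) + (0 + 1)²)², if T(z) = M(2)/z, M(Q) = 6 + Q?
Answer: ⅑ ≈ 0.11111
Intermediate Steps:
T(z) = 8/z (T(z) = (6 + 2)/z = 8/z)
(T(-6) + (0 + 1)²)² = (8/(-6) + (0 + 1)²)² = (8*(-⅙) + 1²)² = (-4/3 + 1)² = (-⅓)² = ⅑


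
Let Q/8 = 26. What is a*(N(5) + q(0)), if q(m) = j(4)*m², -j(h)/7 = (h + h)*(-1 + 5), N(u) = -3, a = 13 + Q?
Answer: -663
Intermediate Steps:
Q = 208 (Q = 8*26 = 208)
a = 221 (a = 13 + 208 = 221)
j(h) = -56*h (j(h) = -7*(h + h)*(-1 + 5) = -7*2*h*4 = -56*h)
q(m) = -224*m² (q(m) = (-56*4)*m² = -224*m²)
a*(N(5) + q(0)) = 221*(-3 - 224*0²) = 221*(-3 - 224*0) = 221*(-3 + 0) = 221*(-3) = -663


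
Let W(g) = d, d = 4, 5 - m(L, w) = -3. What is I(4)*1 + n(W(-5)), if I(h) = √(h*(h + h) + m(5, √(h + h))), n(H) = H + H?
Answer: 8 + 2*√10 ≈ 14.325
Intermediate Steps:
m(L, w) = 8 (m(L, w) = 5 - 1*(-3) = 5 + 3 = 8)
W(g) = 4
n(H) = 2*H
I(h) = √(8 + 2*h²) (I(h) = √(h*(h + h) + 8) = √(h*(2*h) + 8) = √(2*h² + 8) = √(8 + 2*h²))
I(4)*1 + n(W(-5)) = √(8 + 2*4²)*1 + 2*4 = √(8 + 2*16)*1 + 8 = √(8 + 32)*1 + 8 = √40*1 + 8 = (2*√10)*1 + 8 = 2*√10 + 8 = 8 + 2*√10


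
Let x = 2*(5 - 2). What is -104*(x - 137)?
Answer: 13624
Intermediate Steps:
x = 6 (x = 2*3 = 6)
-104*(x - 137) = -104*(6 - 137) = -104*(-131) = 13624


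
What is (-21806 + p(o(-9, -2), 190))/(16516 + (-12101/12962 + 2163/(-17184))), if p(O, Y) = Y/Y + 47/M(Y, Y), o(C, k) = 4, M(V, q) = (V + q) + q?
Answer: -230698270903952/174729770097555 ≈ -1.3203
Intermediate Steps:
M(V, q) = V + 2*q
p(O, Y) = 1 + 47/(3*Y) (p(O, Y) = Y/Y + 47/(Y + 2*Y) = 1 + 47/((3*Y)) = 1 + 47*(1/(3*Y)) = 1 + 47/(3*Y))
(-21806 + p(o(-9, -2), 190))/(16516 + (-12101/12962 + 2163/(-17184))) = (-21806 + (47/3 + 190)/190)/(16516 + (-12101/12962 + 2163/(-17184))) = (-21806 + (1/190)*(617/3))/(16516 + (-12101*1/12962 + 2163*(-1/17184))) = (-21806 + 617/570)/(16516 + (-12101/12962 - 721/5728)) = -12428803/(570*(16516 - 39330065/37123168)) = -12428803/(570*613086912623/37123168) = -12428803/570*37123168/613086912623 = -230698270903952/174729770097555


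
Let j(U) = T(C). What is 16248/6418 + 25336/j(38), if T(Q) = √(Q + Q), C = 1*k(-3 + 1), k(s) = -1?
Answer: 8124/3209 - 12668*I*√2 ≈ 2.5316 - 17915.0*I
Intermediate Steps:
C = -1 (C = 1*(-1) = -1)
T(Q) = √2*√Q (T(Q) = √(2*Q) = √2*√Q)
j(U) = I*√2 (j(U) = √2*√(-1) = √2*I = I*√2)
16248/6418 + 25336/j(38) = 16248/6418 + 25336/((I*√2)) = 16248*(1/6418) + 25336*(-I*√2/2) = 8124/3209 - 12668*I*√2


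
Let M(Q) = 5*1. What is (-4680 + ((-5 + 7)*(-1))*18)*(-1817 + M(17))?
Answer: 8545392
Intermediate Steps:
M(Q) = 5
(-4680 + ((-5 + 7)*(-1))*18)*(-1817 + M(17)) = (-4680 + ((-5 + 7)*(-1))*18)*(-1817 + 5) = (-4680 + (2*(-1))*18)*(-1812) = (-4680 - 2*18)*(-1812) = (-4680 - 36)*(-1812) = -4716*(-1812) = 8545392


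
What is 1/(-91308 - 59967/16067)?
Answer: -16067/1467105603 ≈ -1.0951e-5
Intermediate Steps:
1/(-91308 - 59967/16067) = 1/(-1467105603/16067) = -16067/1467105603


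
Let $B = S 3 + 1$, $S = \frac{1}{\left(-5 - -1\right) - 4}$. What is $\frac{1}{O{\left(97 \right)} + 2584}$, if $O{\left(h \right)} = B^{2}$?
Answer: $\frac{64}{165401} \approx 0.00038694$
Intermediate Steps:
$S = - \frac{1}{8}$ ($S = \frac{1}{\left(-5 + 1\right) - 4} = \frac{1}{-4 - 4} = \frac{1}{-8} = - \frac{1}{8} \approx -0.125$)
$B = \frac{5}{8}$ ($B = \left(- \frac{1}{8}\right) 3 + 1 = - \frac{3}{8} + 1 = \frac{5}{8} \approx 0.625$)
$O{\left(h \right)} = \frac{25}{64}$ ($O{\left(h \right)} = \left(\frac{5}{8}\right)^{2} = \frac{25}{64}$)
$\frac{1}{O{\left(97 \right)} + 2584} = \frac{1}{\frac{25}{64} + 2584} = \frac{1}{\frac{165401}{64}} = \frac{64}{165401}$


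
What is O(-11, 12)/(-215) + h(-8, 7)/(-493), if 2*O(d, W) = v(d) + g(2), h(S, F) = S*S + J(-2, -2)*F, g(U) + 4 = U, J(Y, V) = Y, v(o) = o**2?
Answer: -80167/211990 ≈ -0.37816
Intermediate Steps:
g(U) = -4 + U
h(S, F) = S**2 - 2*F (h(S, F) = S*S - 2*F = S**2 - 2*F)
O(d, W) = -1 + d**2/2 (O(d, W) = (d**2 + (-4 + 2))/2 = (d**2 - 2)/2 = (-2 + d**2)/2 = -1 + d**2/2)
O(-11, 12)/(-215) + h(-8, 7)/(-493) = (-1 + (1/2)*(-11)**2)/(-215) + ((-8)**2 - 2*7)/(-493) = (-1 + (1/2)*121)*(-1/215) + (64 - 14)*(-1/493) = (-1 + 121/2)*(-1/215) + 50*(-1/493) = (119/2)*(-1/215) - 50/493 = -119/430 - 50/493 = -80167/211990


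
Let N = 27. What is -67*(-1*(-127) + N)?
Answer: -10318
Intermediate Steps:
-67*(-1*(-127) + N) = -67*(-1*(-127) + 27) = -67*(127 + 27) = -67*154 = -10318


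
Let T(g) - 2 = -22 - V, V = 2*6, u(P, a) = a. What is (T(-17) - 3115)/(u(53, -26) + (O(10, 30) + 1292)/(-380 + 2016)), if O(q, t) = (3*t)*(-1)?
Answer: 858082/6889 ≈ 124.56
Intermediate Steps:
O(q, t) = -3*t
V = 12
T(g) = -32 (T(g) = 2 + (-22 - 1*12) = 2 + (-22 - 12) = 2 - 34 = -32)
(T(-17) - 3115)/(u(53, -26) + (O(10, 30) + 1292)/(-380 + 2016)) = (-32 - 3115)/(-26 + (-3*30 + 1292)/(-380 + 2016)) = -3147/(-26 + (-90 + 1292)/1636) = -3147/(-26 + 1202*(1/1636)) = -3147/(-26 + 601/818) = -3147/(-20667/818) = -3147*(-818/20667) = 858082/6889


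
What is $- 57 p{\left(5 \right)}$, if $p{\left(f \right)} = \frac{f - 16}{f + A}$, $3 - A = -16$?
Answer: $\frac{209}{8} \approx 26.125$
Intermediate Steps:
$A = 19$ ($A = 3 - -16 = 3 + 16 = 19$)
$p{\left(f \right)} = \frac{-16 + f}{19 + f}$ ($p{\left(f \right)} = \frac{f - 16}{f + 19} = \frac{-16 + f}{19 + f}$)
$- 57 p{\left(5 \right)} = - 57 \frac{-16 + 5}{19 + 5} = - 57 \cdot \frac{1}{24} \left(-11\right) = \left(-57\right) \left(- \frac{11}{24}\right) = \frac{209}{8}$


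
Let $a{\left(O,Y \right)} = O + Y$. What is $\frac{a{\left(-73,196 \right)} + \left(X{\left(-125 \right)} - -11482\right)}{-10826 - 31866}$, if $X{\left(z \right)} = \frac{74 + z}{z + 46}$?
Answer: $- \frac{458423}{1686334} \approx -0.27185$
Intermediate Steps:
$X{\left(z \right)} = \frac{74 + z}{46 + z}$
$\frac{a{\left(-73,196 \right)} + \left(X{\left(-125 \right)} - -11482\right)}{-10826 - 31866} = \frac{\left(-73 + 196\right) + \left(\frac{74 - 125}{46 - 125} - -11482\right)}{-10826 - 31866} = \frac{123 + \left(\frac{1}{-79} \left(-51\right) + 11482\right)}{-42692} = \left(123 + \left(\left(- \frac{1}{79}\right) \left(-51\right) + 11482\right)\right) \left(- \frac{1}{42692}\right) = \left(123 + \left(\frac{51}{79} + 11482\right)\right) \left(- \frac{1}{42692}\right) = \left(123 + \frac{907129}{79}\right) \left(- \frac{1}{42692}\right) = \frac{916846}{79} \left(- \frac{1}{42692}\right) = - \frac{458423}{1686334}$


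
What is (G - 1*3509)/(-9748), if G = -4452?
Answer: 7961/9748 ≈ 0.81668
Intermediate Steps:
(G - 1*3509)/(-9748) = (-4452 - 1*3509)/(-9748) = (-4452 - 3509)*(-1/9748) = -7961*(-1/9748) = 7961/9748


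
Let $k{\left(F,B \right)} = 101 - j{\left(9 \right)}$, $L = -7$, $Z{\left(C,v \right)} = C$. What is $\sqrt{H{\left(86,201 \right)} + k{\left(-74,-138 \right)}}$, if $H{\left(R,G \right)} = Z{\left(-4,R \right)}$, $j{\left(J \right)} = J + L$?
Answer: $\sqrt{95} \approx 9.7468$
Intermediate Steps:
$j{\left(J \right)} = -7 + J$ ($j{\left(J \right)} = J - 7 = -7 + J$)
$H{\left(R,G \right)} = -4$
$k{\left(F,B \right)} = 99$ ($k{\left(F,B \right)} = 101 - \left(-7 + 9\right) = 101 - 2 = 99$)
$\sqrt{H{\left(86,201 \right)} + k{\left(-74,-138 \right)}} = \sqrt{-4 + 99} = \sqrt{95}$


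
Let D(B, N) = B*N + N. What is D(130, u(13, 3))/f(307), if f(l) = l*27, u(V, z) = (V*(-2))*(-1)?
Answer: 3406/8289 ≈ 0.41091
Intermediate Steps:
u(V, z) = 2*V (u(V, z) = -2*V*(-1) = 2*V)
f(l) = 27*l
D(B, N) = N + B*N
D(130, u(13, 3))/f(307) = ((2*13)*(1 + 130))/((27*307)) = (26*131)/8289 = 3406*(1/8289) = 3406/8289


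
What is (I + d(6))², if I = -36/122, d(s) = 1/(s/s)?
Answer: 1849/3721 ≈ 0.49691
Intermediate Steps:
d(s) = 1 (d(s) = 1/1 = 1)
I = -18/61 (I = -36*1/122 = -18/61 ≈ -0.29508)
(I + d(6))² = (-18/61 + 1)² = (43/61)² = 1849/3721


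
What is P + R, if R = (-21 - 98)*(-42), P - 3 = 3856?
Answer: 8857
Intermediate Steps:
P = 3859 (P = 3 + 3856 = 3859)
R = 4998 (R = -119*(-42) = 4998)
P + R = 3859 + 4998 = 8857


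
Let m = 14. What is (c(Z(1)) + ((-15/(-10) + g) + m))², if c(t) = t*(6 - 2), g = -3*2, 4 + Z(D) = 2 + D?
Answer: 121/4 ≈ 30.250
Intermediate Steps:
Z(D) = -2 + D (Z(D) = -4 + (2 + D) = -2 + D)
g = -6
c(t) = 4*t (c(t) = t*4 = 4*t)
(c(Z(1)) + ((-15/(-10) + g) + m))² = (4*(-2 + 1) + ((-15/(-10) - 6) + 14))² = (4*(-1) + ((-15*(-⅒) - 6) + 14))² = (-4 + ((3/2 - 6) + 14))² = (-4 + (-9/2 + 14))² = (-4 + 19/2)² = (11/2)² = 121/4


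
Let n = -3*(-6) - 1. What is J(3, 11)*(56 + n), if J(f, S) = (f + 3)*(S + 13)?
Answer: 10512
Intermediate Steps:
J(f, S) = (3 + f)*(13 + S)
n = 17 (n = 18 - 1 = 17)
J(3, 11)*(56 + n) = (39 + 3*11 + 13*3 + 11*3)*(56 + 17) = (39 + 33 + 39 + 33)*73 = 144*73 = 10512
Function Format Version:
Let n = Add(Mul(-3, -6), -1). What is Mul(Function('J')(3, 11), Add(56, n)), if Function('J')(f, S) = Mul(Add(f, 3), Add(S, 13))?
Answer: 10512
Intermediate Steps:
Function('J')(f, S) = Mul(Add(3, f), Add(13, S))
n = 17 (n = Add(18, -1) = 17)
Mul(Function('J')(3, 11), Add(56, n)) = Mul(Add(39, Mul(3, 11), Mul(13, 3), Mul(11, 3)), Add(56, 17)) = Mul(Add(39, 33, 39, 33), 73) = Mul(144, 73) = 10512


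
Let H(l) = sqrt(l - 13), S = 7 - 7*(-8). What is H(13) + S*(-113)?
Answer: -7119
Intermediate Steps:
S = 63 (S = 7 + 56 = 63)
H(l) = sqrt(-13 + l)
H(13) + S*(-113) = sqrt(-13 + 13) + 63*(-113) = sqrt(0) - 7119 = 0 - 7119 = -7119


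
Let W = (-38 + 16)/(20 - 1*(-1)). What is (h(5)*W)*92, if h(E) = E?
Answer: -10120/21 ≈ -481.90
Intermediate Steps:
W = -22/21 (W = -22/(20 + 1) = -22/21 ≈ -1.0476)
(h(5)*W)*92 = (5*(-22/21))*92 = -110/21*92 = -10120/21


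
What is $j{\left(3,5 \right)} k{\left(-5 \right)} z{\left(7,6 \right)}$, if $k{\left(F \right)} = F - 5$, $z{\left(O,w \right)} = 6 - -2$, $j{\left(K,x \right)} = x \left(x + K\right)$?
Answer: $-3200$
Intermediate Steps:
$j{\left(K,x \right)} = x \left(K + x\right)$
$z{\left(O,w \right)} = 8$ ($z{\left(O,w \right)} = 6 + 2 = 8$)
$k{\left(F \right)} = -5 + F$ ($k{\left(F \right)} = F - 5 = -5 + F$)
$j{\left(3,5 \right)} k{\left(-5 \right)} z{\left(7,6 \right)} = 5 \left(3 + 5\right) \left(-5 - 5\right) 8 = 5 \cdot 8 \left(-10\right) 8 = 40 \left(-10\right) 8 = \left(-400\right) 8 = -3200$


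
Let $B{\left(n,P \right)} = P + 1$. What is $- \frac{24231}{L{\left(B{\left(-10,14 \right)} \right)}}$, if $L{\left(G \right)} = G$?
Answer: $- \frac{8077}{5} \approx -1615.4$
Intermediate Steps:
$B{\left(n,P \right)} = 1 + P$
$- \frac{24231}{L{\left(B{\left(-10,14 \right)} \right)}} = - \frac{24231}{1 + 14} = - \frac{24231}{15} = \left(-24231\right) \frac{1}{15} = - \frac{8077}{5}$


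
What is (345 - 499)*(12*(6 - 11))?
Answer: 9240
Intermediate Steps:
(345 - 499)*(12*(6 - 11)) = -1848*(-5) = -154*(-60) = 9240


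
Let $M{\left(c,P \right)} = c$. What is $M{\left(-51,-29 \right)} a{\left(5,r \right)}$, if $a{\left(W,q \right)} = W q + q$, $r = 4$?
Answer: $-1224$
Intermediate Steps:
$a{\left(W,q \right)} = q + W q$
$M{\left(-51,-29 \right)} a{\left(5,r \right)} = - 51 \cdot 4 \left(1 + 5\right) = - 51 \cdot 4 \cdot 6 = \left(-51\right) 24 = -1224$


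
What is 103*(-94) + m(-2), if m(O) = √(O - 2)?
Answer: -9682 + 2*I ≈ -9682.0 + 2.0*I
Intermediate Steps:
m(O) = √(-2 + O)
103*(-94) + m(-2) = 103*(-94) + √(-2 - 2) = -9682 + √(-4) = -9682 + 2*I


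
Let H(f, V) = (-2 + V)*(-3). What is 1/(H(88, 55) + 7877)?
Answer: 1/7718 ≈ 0.00012957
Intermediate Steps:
H(f, V) = 6 - 3*V
1/(H(88, 55) + 7877) = 1/((6 - 3*55) + 7877) = 1/((6 - 165) + 7877) = 1/(-159 + 7877) = 1/7718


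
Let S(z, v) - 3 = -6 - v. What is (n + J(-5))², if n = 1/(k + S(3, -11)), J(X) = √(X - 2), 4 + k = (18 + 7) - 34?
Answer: (1 - 5*I*√7)²/25 ≈ -6.96 - 1.0583*I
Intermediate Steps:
S(z, v) = -3 - v (S(z, v) = 3 + (-6 - v) = -3 - v)
k = -13 (k = -4 + ((18 + 7) - 34) = -4 + (25 - 34) = -4 - 9 = -13)
J(X) = √(-2 + X)
n = -⅕ (n = 1/(-13 + (-3 - 1*(-11))) = 1/(-13 + (-3 + 11)) = 1/(-13 + 8) = 1/(-5) = -⅕ ≈ -0.20000)
(n + J(-5))² = (-⅕ + √(-2 - 5))² = (-⅕ + √(-7))² = (-⅕ + I*√7)²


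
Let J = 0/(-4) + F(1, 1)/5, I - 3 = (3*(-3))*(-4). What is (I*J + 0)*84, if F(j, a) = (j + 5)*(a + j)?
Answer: 39312/5 ≈ 7862.4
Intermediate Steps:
F(j, a) = (5 + j)*(a + j)
I = 39 (I = 3 + (3*(-3))*(-4) = 3 - 9*(-4) = 3 + 36 = 39)
J = 12/5 (J = 0/(-4) + (1² + 5*1 + 5*1 + 1*1)/5 = 0*(-¼) + (1 + 5 + 5 + 1)*(⅕) = 0 + 12*(⅕) = 0 + 12/5 = 12/5 ≈ 2.4000)
(I*J + 0)*84 = (39*(12/5) + 0)*84 = (468/5 + 0)*84 = (468/5)*84 = 39312/5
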